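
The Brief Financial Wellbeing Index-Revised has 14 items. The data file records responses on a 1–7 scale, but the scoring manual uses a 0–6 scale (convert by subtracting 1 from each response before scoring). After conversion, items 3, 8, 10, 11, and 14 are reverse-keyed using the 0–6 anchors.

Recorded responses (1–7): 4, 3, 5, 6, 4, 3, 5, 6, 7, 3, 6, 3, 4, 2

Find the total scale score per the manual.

Convert to 0–6: 3, 2, 4, 5, 3, 2, 4, 5, 6, 2, 5, 2, 3, 1
Reverse-coded (reverse-coded value = 6 − response):
  item 3: 6 − 4 = 2
  item 8: 6 − 5 = 1
  item 10: 6 − 2 = 4
  item 11: 6 − 5 = 1
  item 14: 6 − 1 = 5
Scored: 3, 2, 2, 5, 3, 2, 4, 1, 6, 4, 1, 2, 3, 5
Total = 43

43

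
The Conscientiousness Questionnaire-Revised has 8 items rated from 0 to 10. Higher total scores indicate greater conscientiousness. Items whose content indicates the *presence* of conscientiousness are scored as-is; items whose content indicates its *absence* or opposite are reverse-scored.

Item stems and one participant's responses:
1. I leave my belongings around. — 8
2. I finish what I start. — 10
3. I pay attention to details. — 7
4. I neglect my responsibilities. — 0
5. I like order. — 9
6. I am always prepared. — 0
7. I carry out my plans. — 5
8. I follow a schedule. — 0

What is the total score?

43

Items 1, 4 describe the absence/opposite of conscientiousness → reverse-score.
reversed = (0+10) − raw = 10 − raw.
  item 1: 10 − 8 = 2
  item 2: 10
  item 3: 7
  item 4: 10 − 0 = 10
  item 5: 9
  item 6: 0
  item 7: 5
  item 8: 0
Total = 2 + 10 + 7 + 10 + 9 + 0 + 5 + 0 = 43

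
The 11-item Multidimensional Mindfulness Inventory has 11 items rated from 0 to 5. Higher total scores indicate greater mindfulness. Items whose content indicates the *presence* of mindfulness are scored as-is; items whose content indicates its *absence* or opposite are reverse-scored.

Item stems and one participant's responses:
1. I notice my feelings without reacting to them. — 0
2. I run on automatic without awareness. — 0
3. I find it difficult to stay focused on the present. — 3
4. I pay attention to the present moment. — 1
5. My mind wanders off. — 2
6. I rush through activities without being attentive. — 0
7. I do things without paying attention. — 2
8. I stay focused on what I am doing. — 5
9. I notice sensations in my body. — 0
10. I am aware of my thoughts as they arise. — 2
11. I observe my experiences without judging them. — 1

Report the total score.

Items 2, 3, 5, 6, 7 describe the absence/opposite of mindfulness → reverse-score.
reversed = (0+5) − raw = 5 − raw.
  item 1: 0
  item 2: 5 − 0 = 5
  item 3: 5 − 3 = 2
  item 4: 1
  item 5: 5 − 2 = 3
  item 6: 5 − 0 = 5
  item 7: 5 − 2 = 3
  item 8: 5
  item 9: 0
  item 10: 2
  item 11: 1
Total = 0 + 5 + 2 + 1 + 3 + 5 + 3 + 5 + 0 + 2 + 1 = 27

27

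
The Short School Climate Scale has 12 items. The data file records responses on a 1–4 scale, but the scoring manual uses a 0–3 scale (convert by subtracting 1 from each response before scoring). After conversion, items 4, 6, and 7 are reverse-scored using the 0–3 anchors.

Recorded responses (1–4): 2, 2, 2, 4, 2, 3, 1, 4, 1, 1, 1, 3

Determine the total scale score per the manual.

Convert to 0–3: 1, 1, 1, 3, 1, 2, 0, 3, 0, 0, 0, 2
Reverse-coded (reverse-coded value = 3 − response):
  item 4: 3 − 3 = 0
  item 6: 3 − 2 = 1
  item 7: 3 − 0 = 3
Scored: 1, 1, 1, 0, 1, 1, 3, 3, 0, 0, 0, 2
Total = 13

13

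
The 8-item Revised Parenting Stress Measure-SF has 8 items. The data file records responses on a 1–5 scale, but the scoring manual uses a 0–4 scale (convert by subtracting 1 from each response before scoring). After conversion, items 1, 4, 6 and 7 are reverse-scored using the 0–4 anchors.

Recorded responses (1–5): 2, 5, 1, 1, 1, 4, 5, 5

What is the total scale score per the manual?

Convert to 0–4: 1, 4, 0, 0, 0, 3, 4, 4
Reverse-coded (reversed = (0+4) − raw = 4 − raw):
  item 1: 4 − 1 = 3
  item 4: 4 − 0 = 4
  item 6: 4 − 3 = 1
  item 7: 4 − 4 = 0
Scored: 3, 4, 0, 4, 0, 1, 0, 4
Total = 16

16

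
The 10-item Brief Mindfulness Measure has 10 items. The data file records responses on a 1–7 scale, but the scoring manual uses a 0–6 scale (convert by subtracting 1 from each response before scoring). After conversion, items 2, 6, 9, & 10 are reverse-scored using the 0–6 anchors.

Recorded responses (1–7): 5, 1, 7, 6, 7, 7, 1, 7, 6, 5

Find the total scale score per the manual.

Convert to 0–6: 4, 0, 6, 5, 6, 6, 0, 6, 5, 4
Reverse-coded (reverse-coded value = 6 − response):
  item 2: 6 − 0 = 6
  item 6: 6 − 6 = 0
  item 9: 6 − 5 = 1
  item 10: 6 − 4 = 2
Scored: 4, 6, 6, 5, 6, 0, 0, 6, 1, 2
Total = 36

36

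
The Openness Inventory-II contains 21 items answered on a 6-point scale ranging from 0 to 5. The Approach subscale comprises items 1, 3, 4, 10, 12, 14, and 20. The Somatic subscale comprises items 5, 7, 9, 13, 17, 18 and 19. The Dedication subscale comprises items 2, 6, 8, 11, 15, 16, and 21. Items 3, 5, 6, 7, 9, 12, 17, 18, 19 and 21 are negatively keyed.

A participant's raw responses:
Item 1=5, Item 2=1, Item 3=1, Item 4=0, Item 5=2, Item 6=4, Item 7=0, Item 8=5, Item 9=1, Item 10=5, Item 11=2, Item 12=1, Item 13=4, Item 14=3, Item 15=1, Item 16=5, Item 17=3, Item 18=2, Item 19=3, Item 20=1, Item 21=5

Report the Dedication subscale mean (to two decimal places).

Dedication items: 2, 6, 8, 11, 15, 16, 21.
Of these, items 6 & 21 are negatively keyed; reversed = (0+5) − raw = 5 − raw.
  item 2: 1
  item 6: 5 − 4 = 1
  item 8: 5
  item 11: 2
  item 15: 1
  item 16: 5
  item 21: 5 − 5 = 0
Sum = 1 + 1 + 5 + 2 + 1 + 5 + 0 = 15
Mean = 15 / 7 = 2.14

2.14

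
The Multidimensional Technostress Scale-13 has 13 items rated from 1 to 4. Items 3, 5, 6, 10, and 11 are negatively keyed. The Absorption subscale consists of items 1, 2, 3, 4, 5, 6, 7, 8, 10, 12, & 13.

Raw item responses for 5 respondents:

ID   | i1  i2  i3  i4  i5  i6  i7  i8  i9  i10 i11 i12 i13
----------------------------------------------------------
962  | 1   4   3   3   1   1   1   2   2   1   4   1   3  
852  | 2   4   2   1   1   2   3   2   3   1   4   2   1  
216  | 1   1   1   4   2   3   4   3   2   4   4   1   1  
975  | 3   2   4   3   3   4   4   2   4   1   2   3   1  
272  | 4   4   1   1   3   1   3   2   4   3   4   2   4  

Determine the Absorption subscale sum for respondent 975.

26

Respondent 975 raw: 3, 2, 4, 3, 3, 4, 4, 2, 4, 1, 2, 3, 1.
Absorption items: 1, 2, 3, 4, 5, 6, 7, 8, 10, 12, 13.
Reverse-coded (reverse-coded value = 5 − response):
  item 1: 3
  item 2: 2
  item 3: 5 − 4 = 1
  item 4: 3
  item 5: 5 − 3 = 2
  item 6: 5 − 4 = 1
  item 7: 4
  item 8: 2
  item 10: 5 − 1 = 4
  item 12: 3
  item 13: 1
Sum = 3 + 2 + 1 + 3 + 2 + 1 + 4 + 2 + 4 + 3 + 1 = 26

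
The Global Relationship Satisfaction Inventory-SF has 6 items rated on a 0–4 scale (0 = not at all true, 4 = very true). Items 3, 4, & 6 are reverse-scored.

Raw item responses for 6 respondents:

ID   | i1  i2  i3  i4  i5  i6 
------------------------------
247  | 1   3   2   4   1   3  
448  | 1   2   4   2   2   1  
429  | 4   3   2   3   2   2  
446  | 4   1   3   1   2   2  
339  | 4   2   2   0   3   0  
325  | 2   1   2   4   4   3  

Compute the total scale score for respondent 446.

Respondent 446 raw: 4, 1, 3, 1, 2, 2.
Reverse-coded (on a 0–4 scale, reversed = 4 − raw):
  item 1: 4
  item 2: 1
  item 3: 4 − 3 = 1
  item 4: 4 − 1 = 3
  item 5: 2
  item 6: 4 − 2 = 2
Sum = 4 + 1 + 1 + 3 + 2 + 2 = 13

13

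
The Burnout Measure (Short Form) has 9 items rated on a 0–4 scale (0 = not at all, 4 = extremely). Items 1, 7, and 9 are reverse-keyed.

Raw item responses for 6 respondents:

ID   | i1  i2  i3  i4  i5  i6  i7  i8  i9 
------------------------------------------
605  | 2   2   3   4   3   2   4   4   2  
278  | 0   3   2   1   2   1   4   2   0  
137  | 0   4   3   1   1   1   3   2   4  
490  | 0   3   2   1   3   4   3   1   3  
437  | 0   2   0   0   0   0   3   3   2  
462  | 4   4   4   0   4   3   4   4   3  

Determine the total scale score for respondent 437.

Respondent 437 raw: 0, 2, 0, 0, 0, 0, 3, 3, 2.
Reverse-coded (on a 0–4 scale, reversed = 4 − raw):
  item 1: 4 − 0 = 4
  item 2: 2
  item 3: 0
  item 4: 0
  item 5: 0
  item 6: 0
  item 7: 4 − 3 = 1
  item 8: 3
  item 9: 4 − 2 = 2
Sum = 4 + 2 + 0 + 0 + 0 + 0 + 1 + 3 + 2 = 12

12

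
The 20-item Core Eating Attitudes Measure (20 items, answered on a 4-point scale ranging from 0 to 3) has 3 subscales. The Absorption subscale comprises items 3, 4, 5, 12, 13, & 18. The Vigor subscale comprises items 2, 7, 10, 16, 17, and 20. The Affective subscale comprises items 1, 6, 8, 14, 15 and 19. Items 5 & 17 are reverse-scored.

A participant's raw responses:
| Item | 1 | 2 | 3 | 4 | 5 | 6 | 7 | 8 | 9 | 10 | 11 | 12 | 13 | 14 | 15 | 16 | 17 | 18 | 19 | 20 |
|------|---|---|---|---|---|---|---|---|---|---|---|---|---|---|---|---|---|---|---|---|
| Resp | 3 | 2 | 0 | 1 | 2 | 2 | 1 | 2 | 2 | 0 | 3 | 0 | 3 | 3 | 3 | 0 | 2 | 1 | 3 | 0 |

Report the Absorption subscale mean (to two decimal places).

1.00

Absorption items: 3, 4, 5, 12, 13, 18.
Of these, item 5 is reverse-scored; reversed = (0+3) − raw = 3 − raw.
  item 3: 0
  item 4: 1
  item 5: 3 − 2 = 1
  item 12: 0
  item 13: 3
  item 18: 1
Sum = 0 + 1 + 1 + 0 + 3 + 1 = 6
Mean = 6 / 6 = 1.00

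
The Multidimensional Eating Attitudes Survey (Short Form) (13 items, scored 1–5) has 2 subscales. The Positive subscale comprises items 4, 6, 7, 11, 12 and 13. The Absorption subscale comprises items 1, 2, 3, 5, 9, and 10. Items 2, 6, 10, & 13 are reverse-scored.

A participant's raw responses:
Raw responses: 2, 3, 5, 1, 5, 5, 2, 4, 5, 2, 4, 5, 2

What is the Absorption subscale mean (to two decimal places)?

Absorption items: 1, 2, 3, 5, 9, 10.
Of these, items 2 & 10 are reverse-scored; reversed = (1+5) − raw = 6 − raw.
  item 1: 2
  item 2: 6 − 3 = 3
  item 3: 5
  item 5: 5
  item 9: 5
  item 10: 6 − 2 = 4
Sum = 2 + 3 + 5 + 5 + 5 + 4 = 24
Mean = 24 / 6 = 4.00

4.00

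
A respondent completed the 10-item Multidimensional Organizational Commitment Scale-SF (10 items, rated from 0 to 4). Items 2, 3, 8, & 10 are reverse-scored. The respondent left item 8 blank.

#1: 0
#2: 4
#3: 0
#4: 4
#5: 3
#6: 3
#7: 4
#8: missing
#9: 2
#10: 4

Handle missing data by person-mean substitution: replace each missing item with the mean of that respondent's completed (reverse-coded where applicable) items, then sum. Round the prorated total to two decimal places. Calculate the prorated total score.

22.22

Reverse-coded (reverse-coded value = 4 − response):
  item 2: 4 − 4 = 0
  item 3: 4 − 0 = 4
  item 10: 4 − 4 = 0
Completed scored items (9 of 10): 0, 0, 4, 4, 3, 3, 4, 2, 0; sum = 20.
Person mean = 20 / 9 ≈ 2.2222
Prorated total = (20 / 9) × 10 = 22.22 (to 2 dp)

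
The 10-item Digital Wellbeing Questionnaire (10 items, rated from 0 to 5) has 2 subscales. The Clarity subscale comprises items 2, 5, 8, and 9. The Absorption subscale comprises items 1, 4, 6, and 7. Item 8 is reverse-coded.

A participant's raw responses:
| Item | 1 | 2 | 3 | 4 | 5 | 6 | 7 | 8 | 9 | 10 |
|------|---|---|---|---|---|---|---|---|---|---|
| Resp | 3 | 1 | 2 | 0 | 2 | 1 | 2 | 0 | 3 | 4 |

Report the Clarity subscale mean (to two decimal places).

Clarity items: 2, 5, 8, 9.
Of these, item 8 is reverse-coded; reversed = (0+5) − raw = 5 − raw.
  item 2: 1
  item 5: 2
  item 8: 5 − 0 = 5
  item 9: 3
Sum = 1 + 2 + 5 + 3 = 11
Mean = 11 / 4 = 2.75

2.75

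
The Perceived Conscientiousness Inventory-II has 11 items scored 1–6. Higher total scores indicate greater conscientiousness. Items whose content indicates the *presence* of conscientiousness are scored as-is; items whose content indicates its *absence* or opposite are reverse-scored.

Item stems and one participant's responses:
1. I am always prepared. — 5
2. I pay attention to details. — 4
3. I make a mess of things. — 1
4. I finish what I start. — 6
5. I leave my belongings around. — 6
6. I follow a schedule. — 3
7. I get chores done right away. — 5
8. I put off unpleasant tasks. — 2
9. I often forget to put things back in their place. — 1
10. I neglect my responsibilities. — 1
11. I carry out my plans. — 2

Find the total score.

49

Items 3, 5, 8, 9, 10 describe the absence/opposite of conscientiousness → reverse-score.
reverse-coded value = 7 − response.
  item 1: 5
  item 2: 4
  item 3: 7 − 1 = 6
  item 4: 6
  item 5: 7 − 6 = 1
  item 6: 3
  item 7: 5
  item 8: 7 − 2 = 5
  item 9: 7 − 1 = 6
  item 10: 7 − 1 = 6
  item 11: 2
Total = 5 + 4 + 6 + 6 + 1 + 3 + 5 + 5 + 6 + 6 + 2 = 49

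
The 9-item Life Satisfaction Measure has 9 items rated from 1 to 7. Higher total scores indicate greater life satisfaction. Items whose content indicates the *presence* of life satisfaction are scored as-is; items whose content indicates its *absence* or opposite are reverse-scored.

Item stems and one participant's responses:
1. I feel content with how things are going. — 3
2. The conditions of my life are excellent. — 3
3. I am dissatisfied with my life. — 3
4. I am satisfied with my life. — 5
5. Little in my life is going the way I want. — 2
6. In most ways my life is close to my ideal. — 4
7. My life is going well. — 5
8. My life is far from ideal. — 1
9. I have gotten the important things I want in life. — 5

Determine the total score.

Items 3, 5, 8 describe the absence/opposite of life satisfaction → reverse-score.
on a 1–7 scale, reversed = 8 − raw.
  item 1: 3
  item 2: 3
  item 3: 8 − 3 = 5
  item 4: 5
  item 5: 8 − 2 = 6
  item 6: 4
  item 7: 5
  item 8: 8 − 1 = 7
  item 9: 5
Total = 3 + 3 + 5 + 5 + 6 + 4 + 5 + 7 + 5 = 43

43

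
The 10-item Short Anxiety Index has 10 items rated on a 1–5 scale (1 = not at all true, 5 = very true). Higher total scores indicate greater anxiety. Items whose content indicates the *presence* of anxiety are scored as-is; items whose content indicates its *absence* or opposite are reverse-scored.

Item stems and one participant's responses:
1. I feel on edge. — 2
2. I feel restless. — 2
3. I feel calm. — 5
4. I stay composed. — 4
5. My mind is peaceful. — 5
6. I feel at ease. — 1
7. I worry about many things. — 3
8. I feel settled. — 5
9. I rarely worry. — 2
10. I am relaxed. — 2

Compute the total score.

25

Items 3, 4, 5, 6, 8, 9, 10 describe the absence/opposite of anxiety → reverse-score.
on a 1–5 scale, reversed = 6 − raw.
  item 1: 2
  item 2: 2
  item 3: 6 − 5 = 1
  item 4: 6 − 4 = 2
  item 5: 6 − 5 = 1
  item 6: 6 − 1 = 5
  item 7: 3
  item 8: 6 − 5 = 1
  item 9: 6 − 2 = 4
  item 10: 6 − 2 = 4
Total = 2 + 2 + 1 + 2 + 1 + 5 + 3 + 1 + 4 + 4 = 25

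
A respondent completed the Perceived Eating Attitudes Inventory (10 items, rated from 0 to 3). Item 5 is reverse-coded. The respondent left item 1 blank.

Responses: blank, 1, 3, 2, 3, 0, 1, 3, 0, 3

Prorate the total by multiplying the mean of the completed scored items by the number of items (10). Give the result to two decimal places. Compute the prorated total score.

Reverse-coded (on a 0–3 scale, reversed = 3 − raw):
  item 5: 3 − 3 = 0
Completed scored items (9 of 10): 1, 3, 2, 0, 0, 1, 3, 0, 3; sum = 13.
Person mean = 13 / 9 ≈ 1.4444
Prorated total = (13 / 9) × 10 = 14.44 (to 2 dp)

14.44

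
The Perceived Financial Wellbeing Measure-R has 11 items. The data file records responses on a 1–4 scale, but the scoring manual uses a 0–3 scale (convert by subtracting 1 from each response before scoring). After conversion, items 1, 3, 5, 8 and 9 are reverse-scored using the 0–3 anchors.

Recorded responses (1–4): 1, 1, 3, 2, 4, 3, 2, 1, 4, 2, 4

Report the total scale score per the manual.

Convert to 0–3: 0, 0, 2, 1, 3, 2, 1, 0, 3, 1, 3
Reverse-coded (reverse-coded value = 3 − response):
  item 1: 3 − 0 = 3
  item 3: 3 − 2 = 1
  item 5: 3 − 3 = 0
  item 8: 3 − 0 = 3
  item 9: 3 − 3 = 0
Scored: 3, 0, 1, 1, 0, 2, 1, 3, 0, 1, 3
Total = 15

15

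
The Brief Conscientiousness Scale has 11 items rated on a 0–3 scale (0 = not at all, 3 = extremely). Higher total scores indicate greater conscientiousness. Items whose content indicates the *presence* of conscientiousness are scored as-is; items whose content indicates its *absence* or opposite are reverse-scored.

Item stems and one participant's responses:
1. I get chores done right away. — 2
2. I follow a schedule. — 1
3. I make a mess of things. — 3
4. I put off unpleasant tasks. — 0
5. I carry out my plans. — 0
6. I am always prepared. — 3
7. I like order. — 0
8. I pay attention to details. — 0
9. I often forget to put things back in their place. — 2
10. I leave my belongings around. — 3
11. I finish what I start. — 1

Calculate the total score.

11

Items 3, 4, 9, 10 describe the absence/opposite of conscientiousness → reverse-score.
on a 0–3 scale, reversed = 3 − raw.
  item 1: 2
  item 2: 1
  item 3: 3 − 3 = 0
  item 4: 3 − 0 = 3
  item 5: 0
  item 6: 3
  item 7: 0
  item 8: 0
  item 9: 3 − 2 = 1
  item 10: 3 − 3 = 0
  item 11: 1
Total = 2 + 1 + 0 + 3 + 0 + 3 + 0 + 0 + 1 + 0 + 1 = 11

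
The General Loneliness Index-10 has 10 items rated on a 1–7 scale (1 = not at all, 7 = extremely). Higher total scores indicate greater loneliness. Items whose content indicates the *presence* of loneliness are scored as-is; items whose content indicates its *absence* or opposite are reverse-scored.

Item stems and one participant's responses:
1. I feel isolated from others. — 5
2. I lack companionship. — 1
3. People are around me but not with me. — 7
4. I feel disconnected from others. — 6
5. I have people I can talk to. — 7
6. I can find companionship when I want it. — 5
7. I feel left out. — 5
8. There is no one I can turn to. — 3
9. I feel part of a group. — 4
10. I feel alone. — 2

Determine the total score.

Items 5, 6, 9 describe the absence/opposite of loneliness → reverse-score.
on a 1–7 scale, reversed = 8 − raw.
  item 1: 5
  item 2: 1
  item 3: 7
  item 4: 6
  item 5: 8 − 7 = 1
  item 6: 8 − 5 = 3
  item 7: 5
  item 8: 3
  item 9: 8 − 4 = 4
  item 10: 2
Total = 5 + 1 + 7 + 6 + 1 + 3 + 5 + 3 + 4 + 2 = 37

37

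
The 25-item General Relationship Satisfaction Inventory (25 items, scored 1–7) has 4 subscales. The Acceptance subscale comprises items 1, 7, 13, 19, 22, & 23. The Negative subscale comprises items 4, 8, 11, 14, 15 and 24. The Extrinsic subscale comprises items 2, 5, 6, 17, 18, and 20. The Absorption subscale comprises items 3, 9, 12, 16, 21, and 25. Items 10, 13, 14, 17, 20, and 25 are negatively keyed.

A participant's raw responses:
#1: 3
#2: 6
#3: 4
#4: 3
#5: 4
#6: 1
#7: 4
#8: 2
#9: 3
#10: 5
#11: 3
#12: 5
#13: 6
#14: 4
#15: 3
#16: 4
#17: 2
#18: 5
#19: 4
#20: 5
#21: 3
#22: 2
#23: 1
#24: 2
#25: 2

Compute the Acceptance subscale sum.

Acceptance items: 1, 7, 13, 19, 22, 23.
Of these, item 13 is negatively keyed; reversed = (1+7) − raw = 8 − raw.
  item 1: 3
  item 7: 4
  item 13: 8 − 6 = 2
  item 19: 4
  item 22: 2
  item 23: 1
Sum = 3 + 4 + 2 + 4 + 2 + 1 = 16

16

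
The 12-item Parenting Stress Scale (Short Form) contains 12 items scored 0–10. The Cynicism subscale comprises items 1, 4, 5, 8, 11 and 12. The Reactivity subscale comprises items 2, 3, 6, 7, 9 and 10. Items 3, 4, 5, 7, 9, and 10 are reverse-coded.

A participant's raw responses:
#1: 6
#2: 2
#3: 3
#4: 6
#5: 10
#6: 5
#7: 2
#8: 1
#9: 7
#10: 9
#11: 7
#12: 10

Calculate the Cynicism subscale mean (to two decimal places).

Cynicism items: 1, 4, 5, 8, 11, 12.
Of these, items 4 and 5 are reverse-coded; on a 0–10 scale, reversed = 10 − raw.
  item 1: 6
  item 4: 10 − 6 = 4
  item 5: 10 − 10 = 0
  item 8: 1
  item 11: 7
  item 12: 10
Sum = 6 + 4 + 0 + 1 + 7 + 10 = 28
Mean = 28 / 6 = 4.67

4.67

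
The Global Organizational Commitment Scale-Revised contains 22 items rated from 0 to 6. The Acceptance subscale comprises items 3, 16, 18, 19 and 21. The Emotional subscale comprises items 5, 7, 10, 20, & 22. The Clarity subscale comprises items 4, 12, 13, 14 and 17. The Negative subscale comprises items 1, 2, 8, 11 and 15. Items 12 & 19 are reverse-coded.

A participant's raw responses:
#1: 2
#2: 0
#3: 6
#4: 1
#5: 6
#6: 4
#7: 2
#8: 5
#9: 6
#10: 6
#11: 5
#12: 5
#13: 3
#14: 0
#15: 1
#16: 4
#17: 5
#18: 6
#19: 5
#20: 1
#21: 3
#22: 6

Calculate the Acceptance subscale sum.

Acceptance items: 3, 16, 18, 19, 21.
Of these, item 19 is reverse-coded; reverse-coded value = 6 − response.
  item 3: 6
  item 16: 4
  item 18: 6
  item 19: 6 − 5 = 1
  item 21: 3
Sum = 6 + 4 + 6 + 1 + 3 = 20

20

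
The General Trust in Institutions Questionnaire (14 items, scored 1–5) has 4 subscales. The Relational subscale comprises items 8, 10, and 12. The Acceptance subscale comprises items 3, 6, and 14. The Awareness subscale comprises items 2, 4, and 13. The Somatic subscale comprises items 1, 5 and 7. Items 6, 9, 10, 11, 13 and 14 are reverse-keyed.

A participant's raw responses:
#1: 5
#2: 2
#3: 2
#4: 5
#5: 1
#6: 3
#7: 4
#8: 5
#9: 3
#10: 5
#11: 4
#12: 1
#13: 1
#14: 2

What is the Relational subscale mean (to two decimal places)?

2.33

Relational items: 8, 10, 12.
Of these, item 10 is reverse-keyed; reversed = (1+5) − raw = 6 − raw.
  item 8: 5
  item 10: 6 − 5 = 1
  item 12: 1
Sum = 5 + 1 + 1 = 7
Mean = 7 / 3 = 2.33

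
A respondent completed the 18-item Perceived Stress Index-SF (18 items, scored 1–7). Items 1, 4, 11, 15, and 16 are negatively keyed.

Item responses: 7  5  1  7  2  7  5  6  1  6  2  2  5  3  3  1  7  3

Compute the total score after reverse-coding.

Raw sum = 73. Negatively keyed items: 1, 4, 11, 15, 16; their raw sum = 20.
Each reversal replaces raw with 8 − raw, changing the total by 8 − 2·raw per item.
Total = 73 + 5·8 − 2·20 = 73 + 40 − 40 = 73

73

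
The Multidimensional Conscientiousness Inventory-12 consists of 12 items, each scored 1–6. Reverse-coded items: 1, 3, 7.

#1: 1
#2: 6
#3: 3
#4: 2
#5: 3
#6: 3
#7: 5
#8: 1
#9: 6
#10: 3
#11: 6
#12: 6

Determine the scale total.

Apply reverse scoring (on a 1–6 scale, reversed = 7 − raw):
  item 1: 7 − 1 = 6
  item 3: 7 − 3 = 4
  item 7: 7 − 5 = 2
Scored items: 6, 6, 4, 2, 3, 3, 2, 1, 6, 3, 6, 6
Total = 6 + 6 + 4 + 2 + 3 + 3 + 2 + 1 + 6 + 3 + 6 + 6 = 48

48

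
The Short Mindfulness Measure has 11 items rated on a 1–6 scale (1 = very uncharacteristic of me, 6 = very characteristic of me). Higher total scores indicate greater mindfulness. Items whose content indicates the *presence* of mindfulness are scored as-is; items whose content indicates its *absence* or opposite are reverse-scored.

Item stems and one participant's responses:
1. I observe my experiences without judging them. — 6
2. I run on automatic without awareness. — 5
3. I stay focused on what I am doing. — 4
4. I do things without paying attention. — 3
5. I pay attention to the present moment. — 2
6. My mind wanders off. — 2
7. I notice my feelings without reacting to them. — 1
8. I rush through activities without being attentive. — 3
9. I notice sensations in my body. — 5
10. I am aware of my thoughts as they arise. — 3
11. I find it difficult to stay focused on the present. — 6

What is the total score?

37

Items 2, 4, 6, 8, 11 describe the absence/opposite of mindfulness → reverse-score.
reversed = (1+6) − raw = 7 − raw.
  item 1: 6
  item 2: 7 − 5 = 2
  item 3: 4
  item 4: 7 − 3 = 4
  item 5: 2
  item 6: 7 − 2 = 5
  item 7: 1
  item 8: 7 − 3 = 4
  item 9: 5
  item 10: 3
  item 11: 7 − 6 = 1
Total = 6 + 2 + 4 + 4 + 2 + 5 + 1 + 4 + 5 + 3 + 1 = 37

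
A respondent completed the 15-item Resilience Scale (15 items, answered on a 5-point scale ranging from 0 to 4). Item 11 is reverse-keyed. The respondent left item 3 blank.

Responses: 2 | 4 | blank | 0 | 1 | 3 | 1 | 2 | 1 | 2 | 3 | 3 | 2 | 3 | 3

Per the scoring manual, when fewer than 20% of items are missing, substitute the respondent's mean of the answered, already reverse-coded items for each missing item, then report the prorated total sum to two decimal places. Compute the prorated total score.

Reverse-coded (reversed = (0+4) − raw = 4 − raw):
  item 11: 4 − 3 = 1
Completed scored items (14 of 15): 2, 4, 0, 1, 3, 1, 2, 1, 2, 1, 3, 2, 3, 3; sum = 28.
Person mean = 28 / 14 ≈ 2.0000
Prorated total = (28 / 14) × 15 = 30.00 (to 2 dp)

30.00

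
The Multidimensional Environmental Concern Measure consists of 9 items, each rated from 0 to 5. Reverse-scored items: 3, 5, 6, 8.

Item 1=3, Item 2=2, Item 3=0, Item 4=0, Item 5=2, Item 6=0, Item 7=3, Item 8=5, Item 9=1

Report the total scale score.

Reverse-coded items (reverse-coded value = 5 − response):
  item 3: 5 − 0 = 5
  item 5: 5 − 2 = 3
  item 6: 5 − 0 = 5
  item 8: 5 − 5 = 0
Scored responses: 3, 2, 5, 0, 3, 5, 3, 0, 1
Total = 3 + 2 + 5 + 0 + 3 + 5 + 3 + 0 + 1 = 22

22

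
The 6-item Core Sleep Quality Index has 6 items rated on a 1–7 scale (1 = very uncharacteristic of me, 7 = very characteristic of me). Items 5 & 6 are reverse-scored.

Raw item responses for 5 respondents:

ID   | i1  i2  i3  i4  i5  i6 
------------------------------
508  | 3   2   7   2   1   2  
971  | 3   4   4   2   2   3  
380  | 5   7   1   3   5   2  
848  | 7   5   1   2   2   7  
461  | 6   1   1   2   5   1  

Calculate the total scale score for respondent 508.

27

Respondent 508 raw: 3, 2, 7, 2, 1, 2.
Reverse-coded (reverse-coded value = 8 − response):
  item 1: 3
  item 2: 2
  item 3: 7
  item 4: 2
  item 5: 8 − 1 = 7
  item 6: 8 − 2 = 6
Sum = 3 + 2 + 7 + 2 + 7 + 6 = 27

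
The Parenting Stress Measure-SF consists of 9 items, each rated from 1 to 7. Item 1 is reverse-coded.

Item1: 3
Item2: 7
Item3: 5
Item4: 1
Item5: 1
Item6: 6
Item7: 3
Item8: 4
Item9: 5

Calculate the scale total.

Apply reverse scoring (reverse-coded value = 8 − response):
  item 1: 8 − 3 = 5
Scored responses: 5, 7, 5, 1, 1, 6, 3, 4, 5
Total = 5 + 7 + 5 + 1 + 1 + 6 + 3 + 4 + 5 = 37

37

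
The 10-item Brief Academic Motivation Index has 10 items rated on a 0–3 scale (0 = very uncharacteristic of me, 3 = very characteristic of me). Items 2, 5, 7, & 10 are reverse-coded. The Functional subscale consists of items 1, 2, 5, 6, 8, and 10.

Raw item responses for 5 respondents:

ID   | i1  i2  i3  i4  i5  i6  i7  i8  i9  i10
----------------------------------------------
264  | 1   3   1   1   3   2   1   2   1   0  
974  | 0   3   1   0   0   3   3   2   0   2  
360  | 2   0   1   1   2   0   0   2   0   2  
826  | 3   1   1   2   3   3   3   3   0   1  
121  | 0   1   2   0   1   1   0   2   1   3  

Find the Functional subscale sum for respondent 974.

9

Respondent 974 raw: 0, 3, 1, 0, 0, 3, 3, 2, 0, 2.
Functional items: 1, 2, 5, 6, 8, 10.
Reverse-coded (reversed = (0+3) − raw = 3 − raw):
  item 1: 0
  item 2: 3 − 3 = 0
  item 5: 3 − 0 = 3
  item 6: 3
  item 8: 2
  item 10: 3 − 2 = 1
Sum = 0 + 0 + 3 + 3 + 2 + 1 = 9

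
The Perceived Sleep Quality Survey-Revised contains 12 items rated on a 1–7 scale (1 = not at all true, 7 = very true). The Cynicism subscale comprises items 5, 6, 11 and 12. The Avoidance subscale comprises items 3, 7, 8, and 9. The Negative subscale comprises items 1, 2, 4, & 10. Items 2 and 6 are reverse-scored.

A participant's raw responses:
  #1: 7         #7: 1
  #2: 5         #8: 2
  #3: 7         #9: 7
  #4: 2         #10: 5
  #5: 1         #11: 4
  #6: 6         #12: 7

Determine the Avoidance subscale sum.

17

Avoidance items: 3, 7, 8, 9.
  item 3: 7
  item 7: 1
  item 8: 2
  item 9: 7
Sum = 7 + 1 + 2 + 7 = 17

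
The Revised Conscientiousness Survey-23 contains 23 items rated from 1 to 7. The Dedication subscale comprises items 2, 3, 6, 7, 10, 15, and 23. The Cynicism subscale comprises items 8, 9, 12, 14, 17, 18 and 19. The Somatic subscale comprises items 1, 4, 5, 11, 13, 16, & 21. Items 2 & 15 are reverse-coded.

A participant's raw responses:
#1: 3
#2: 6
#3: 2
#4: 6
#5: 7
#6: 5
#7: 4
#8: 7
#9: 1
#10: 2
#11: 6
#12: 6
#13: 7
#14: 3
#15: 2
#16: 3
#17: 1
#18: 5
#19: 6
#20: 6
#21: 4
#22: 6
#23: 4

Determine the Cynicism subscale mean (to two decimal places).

Cynicism items: 8, 9, 12, 14, 17, 18, 19.
  item 8: 7
  item 9: 1
  item 12: 6
  item 14: 3
  item 17: 1
  item 18: 5
  item 19: 6
Sum = 7 + 1 + 6 + 3 + 1 + 5 + 6 = 29
Mean = 29 / 7 = 4.14

4.14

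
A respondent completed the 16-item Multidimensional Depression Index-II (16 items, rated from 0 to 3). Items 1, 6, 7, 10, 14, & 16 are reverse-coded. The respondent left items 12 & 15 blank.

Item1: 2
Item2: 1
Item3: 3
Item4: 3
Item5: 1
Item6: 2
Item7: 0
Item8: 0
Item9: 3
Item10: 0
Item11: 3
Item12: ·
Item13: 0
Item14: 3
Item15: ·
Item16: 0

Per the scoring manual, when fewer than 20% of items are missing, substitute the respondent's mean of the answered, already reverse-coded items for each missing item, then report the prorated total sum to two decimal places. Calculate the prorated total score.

Reverse-coded (on a 0–3 scale, reversed = 3 − raw):
  item 1: 3 − 2 = 1
  item 6: 3 − 2 = 1
  item 7: 3 − 0 = 3
  item 10: 3 − 0 = 3
  item 14: 3 − 3 = 0
  item 16: 3 − 0 = 3
Completed scored items (14 of 16): 1, 1, 3, 3, 1, 1, 3, 0, 3, 3, 3, 0, 0, 3; sum = 25.
Person mean = 25 / 14 ≈ 1.7857
Prorated total = (25 / 14) × 16 = 28.57 (to 2 dp)

28.57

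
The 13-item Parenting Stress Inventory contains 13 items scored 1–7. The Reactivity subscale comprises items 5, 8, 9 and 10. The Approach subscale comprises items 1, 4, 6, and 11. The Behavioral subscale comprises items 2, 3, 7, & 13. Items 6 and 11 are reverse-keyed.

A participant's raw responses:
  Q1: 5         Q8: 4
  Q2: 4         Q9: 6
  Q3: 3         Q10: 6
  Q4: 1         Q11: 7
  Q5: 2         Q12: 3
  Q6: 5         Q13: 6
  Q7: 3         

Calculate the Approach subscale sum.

10

Approach items: 1, 4, 6, 11.
Of these, items 6 and 11 are reverse-keyed; reverse-coded value = 8 − response.
  item 1: 5
  item 4: 1
  item 6: 8 − 5 = 3
  item 11: 8 − 7 = 1
Sum = 5 + 1 + 3 + 1 = 10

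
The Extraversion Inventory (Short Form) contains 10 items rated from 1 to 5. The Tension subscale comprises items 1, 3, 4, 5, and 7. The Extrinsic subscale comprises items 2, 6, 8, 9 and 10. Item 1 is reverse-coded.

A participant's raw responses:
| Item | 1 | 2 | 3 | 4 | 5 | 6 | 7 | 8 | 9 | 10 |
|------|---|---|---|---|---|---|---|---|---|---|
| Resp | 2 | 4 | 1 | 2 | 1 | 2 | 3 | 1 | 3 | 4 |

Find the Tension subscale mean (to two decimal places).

Tension items: 1, 3, 4, 5, 7.
Of these, item 1 is reverse-coded; reverse-coded value = 6 − response.
  item 1: 6 − 2 = 4
  item 3: 1
  item 4: 2
  item 5: 1
  item 7: 3
Sum = 4 + 1 + 2 + 1 + 3 = 11
Mean = 11 / 5 = 2.20

2.20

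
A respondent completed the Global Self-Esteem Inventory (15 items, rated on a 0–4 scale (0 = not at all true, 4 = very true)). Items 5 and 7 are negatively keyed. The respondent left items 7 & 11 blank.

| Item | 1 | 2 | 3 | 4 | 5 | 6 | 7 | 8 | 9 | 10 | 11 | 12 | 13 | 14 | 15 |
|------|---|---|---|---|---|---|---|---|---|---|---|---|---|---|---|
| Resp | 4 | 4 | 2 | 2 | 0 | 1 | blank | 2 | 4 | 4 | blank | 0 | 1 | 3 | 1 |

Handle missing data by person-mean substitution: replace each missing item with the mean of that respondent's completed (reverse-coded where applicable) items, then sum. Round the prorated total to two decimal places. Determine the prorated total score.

Reverse-coded (on a 0–4 scale, reversed = 4 − raw):
  item 5: 4 − 0 = 4
Completed scored items (13 of 15): 4, 4, 2, 2, 4, 1, 2, 4, 4, 0, 1, 3, 1; sum = 32.
Person mean = 32 / 13 ≈ 2.4615
Prorated total = (32 / 13) × 15 = 36.92 (to 2 dp)

36.92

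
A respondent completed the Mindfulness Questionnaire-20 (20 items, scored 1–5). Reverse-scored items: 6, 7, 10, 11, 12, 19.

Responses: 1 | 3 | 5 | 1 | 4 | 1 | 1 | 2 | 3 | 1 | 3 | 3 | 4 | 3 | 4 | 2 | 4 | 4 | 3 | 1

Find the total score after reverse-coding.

65

Reversing items 6, 7, 10, 11, 12, and 19 with 6 − raw:
Total = 1 + 3 + 5 + 1 + 4 + (6−1) + (6−1) + 2 + 3 + (6−1) + (6−3) + (6−3) + 4 + 3 + 4 + 2 + 4 + 4 + (6−3) + 1
      = 1 + 3 + 5 + 1 + 4 + 5 + 5 + 2 + 3 + 5 + 3 + 3 + 4 + 3 + 4 + 2 + 4 + 4 + 3 + 1 = 65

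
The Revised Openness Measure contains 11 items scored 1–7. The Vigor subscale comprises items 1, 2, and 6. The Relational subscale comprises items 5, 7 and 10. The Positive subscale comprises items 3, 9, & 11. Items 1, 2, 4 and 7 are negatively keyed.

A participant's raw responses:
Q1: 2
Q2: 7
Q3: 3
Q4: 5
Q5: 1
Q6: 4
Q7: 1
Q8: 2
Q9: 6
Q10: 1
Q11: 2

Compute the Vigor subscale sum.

Vigor items: 1, 2, 6.
Of these, items 1 & 2 are negatively keyed; reverse-coded value = 8 − response.
  item 1: 8 − 2 = 6
  item 2: 8 − 7 = 1
  item 6: 4
Sum = 6 + 1 + 4 = 11

11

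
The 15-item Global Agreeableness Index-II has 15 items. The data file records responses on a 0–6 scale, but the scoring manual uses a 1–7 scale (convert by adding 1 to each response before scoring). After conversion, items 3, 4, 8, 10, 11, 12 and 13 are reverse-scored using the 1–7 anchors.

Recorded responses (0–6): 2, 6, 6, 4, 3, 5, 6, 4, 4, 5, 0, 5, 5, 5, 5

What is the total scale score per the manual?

Convert to 1–7: 3, 7, 7, 5, 4, 6, 7, 5, 5, 6, 1, 6, 6, 6, 6
Reverse-coded (on a 1–7 scale, reversed = 8 − raw):
  item 3: 8 − 7 = 1
  item 4: 8 − 5 = 3
  item 8: 8 − 5 = 3
  item 10: 8 − 6 = 2
  item 11: 8 − 1 = 7
  item 12: 8 − 6 = 2
  item 13: 8 − 6 = 2
Scored: 3, 7, 1, 3, 4, 6, 7, 3, 5, 2, 7, 2, 2, 6, 6
Total = 64

64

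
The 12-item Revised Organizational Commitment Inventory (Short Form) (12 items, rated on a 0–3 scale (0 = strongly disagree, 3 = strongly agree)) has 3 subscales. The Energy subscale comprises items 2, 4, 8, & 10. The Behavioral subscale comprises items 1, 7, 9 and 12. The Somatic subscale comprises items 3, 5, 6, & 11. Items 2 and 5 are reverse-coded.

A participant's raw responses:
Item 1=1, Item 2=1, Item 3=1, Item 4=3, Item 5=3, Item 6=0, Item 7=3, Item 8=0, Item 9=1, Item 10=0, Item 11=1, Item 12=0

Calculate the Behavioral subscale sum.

5

Behavioral items: 1, 7, 9, 12.
  item 1: 1
  item 7: 3
  item 9: 1
  item 12: 0
Sum = 1 + 3 + 1 + 0 = 5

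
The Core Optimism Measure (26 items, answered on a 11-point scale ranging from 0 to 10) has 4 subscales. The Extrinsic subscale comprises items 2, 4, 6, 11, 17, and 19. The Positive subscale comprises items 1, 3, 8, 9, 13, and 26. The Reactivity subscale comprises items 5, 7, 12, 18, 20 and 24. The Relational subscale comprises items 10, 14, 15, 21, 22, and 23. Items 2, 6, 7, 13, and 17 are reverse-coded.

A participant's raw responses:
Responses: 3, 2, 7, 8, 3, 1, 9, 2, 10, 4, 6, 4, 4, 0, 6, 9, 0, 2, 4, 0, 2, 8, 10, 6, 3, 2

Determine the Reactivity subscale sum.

Reactivity items: 5, 7, 12, 18, 20, 24.
Of these, item 7 is reverse-coded; reversed = (0+10) − raw = 10 − raw.
  item 5: 3
  item 7: 10 − 9 = 1
  item 12: 4
  item 18: 2
  item 20: 0
  item 24: 6
Sum = 3 + 1 + 4 + 2 + 0 + 6 = 16

16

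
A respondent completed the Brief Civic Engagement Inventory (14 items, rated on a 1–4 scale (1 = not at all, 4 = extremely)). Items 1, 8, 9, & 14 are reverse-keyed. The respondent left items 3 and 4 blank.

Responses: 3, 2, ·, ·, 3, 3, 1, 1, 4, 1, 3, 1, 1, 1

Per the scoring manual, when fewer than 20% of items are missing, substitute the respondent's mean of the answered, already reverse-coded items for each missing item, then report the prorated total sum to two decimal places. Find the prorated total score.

30.33

Reverse-coded (reversed = (1+4) − raw = 5 − raw):
  item 1: 5 − 3 = 2
  item 8: 5 − 1 = 4
  item 9: 5 − 4 = 1
  item 14: 5 − 1 = 4
Completed scored items (12 of 14): 2, 2, 3, 3, 1, 4, 1, 1, 3, 1, 1, 4; sum = 26.
Person mean = 26 / 12 ≈ 2.1667
Prorated total = (26 / 12) × 14 = 30.33 (to 2 dp)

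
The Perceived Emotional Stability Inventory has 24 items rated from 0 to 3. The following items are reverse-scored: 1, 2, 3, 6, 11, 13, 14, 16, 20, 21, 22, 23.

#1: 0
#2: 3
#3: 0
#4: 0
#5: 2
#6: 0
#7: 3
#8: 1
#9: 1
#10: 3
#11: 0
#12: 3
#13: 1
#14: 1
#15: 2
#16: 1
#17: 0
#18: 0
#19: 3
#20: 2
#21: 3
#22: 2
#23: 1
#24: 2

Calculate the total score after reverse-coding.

Reverse-coded items (reversed = (0+3) − raw = 3 − raw):
  item 1: 3 − 0 = 3
  item 2: 3 − 3 = 0
  item 3: 3 − 0 = 3
  item 6: 3 − 0 = 3
  item 11: 3 − 0 = 3
  item 13: 3 − 1 = 2
  item 14: 3 − 1 = 2
  item 16: 3 − 1 = 2
  item 20: 3 − 2 = 1
  item 21: 3 − 3 = 0
  item 22: 3 − 2 = 1
  item 23: 3 − 1 = 2
After reverse-coding: 3, 0, 3, 0, 2, 3, 3, 1, 1, 3, 3, 3, 2, 2, 2, 2, 0, 0, 3, 1, 0, 1, 2, 2
Total = 3 + 0 + 3 + 0 + 2 + 3 + 3 + 1 + 1 + 3 + 3 + 3 + 2 + 2 + 2 + 2 + 0 + 0 + 3 + 1 + 0 + 1 + 2 + 2 = 42

42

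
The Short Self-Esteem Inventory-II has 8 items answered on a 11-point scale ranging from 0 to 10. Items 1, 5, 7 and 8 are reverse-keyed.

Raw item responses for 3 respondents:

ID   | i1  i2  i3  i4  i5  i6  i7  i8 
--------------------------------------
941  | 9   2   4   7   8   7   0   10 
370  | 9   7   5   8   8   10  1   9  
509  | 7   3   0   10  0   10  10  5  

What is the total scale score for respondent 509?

Respondent 509 raw: 7, 3, 0, 10, 0, 10, 10, 5.
Reverse-coded (reversed = (0+10) − raw = 10 − raw):
  item 1: 10 − 7 = 3
  item 2: 3
  item 3: 0
  item 4: 10
  item 5: 10 − 0 = 10
  item 6: 10
  item 7: 10 − 10 = 0
  item 8: 10 − 5 = 5
Sum = 3 + 3 + 0 + 10 + 10 + 10 + 0 + 5 = 41

41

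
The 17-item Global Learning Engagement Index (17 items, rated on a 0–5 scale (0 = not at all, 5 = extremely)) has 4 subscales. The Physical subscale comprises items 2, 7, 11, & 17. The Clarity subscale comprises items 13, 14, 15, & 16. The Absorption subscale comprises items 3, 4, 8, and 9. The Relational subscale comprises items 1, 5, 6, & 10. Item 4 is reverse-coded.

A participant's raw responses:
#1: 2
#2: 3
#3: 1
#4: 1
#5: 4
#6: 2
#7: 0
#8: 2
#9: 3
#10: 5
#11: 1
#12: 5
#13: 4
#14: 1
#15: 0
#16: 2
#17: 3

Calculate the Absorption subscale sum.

10

Absorption items: 3, 4, 8, 9.
Of these, item 4 is reverse-coded; on a 0–5 scale, reversed = 5 − raw.
  item 3: 1
  item 4: 5 − 1 = 4
  item 8: 2
  item 9: 3
Sum = 1 + 4 + 2 + 3 = 10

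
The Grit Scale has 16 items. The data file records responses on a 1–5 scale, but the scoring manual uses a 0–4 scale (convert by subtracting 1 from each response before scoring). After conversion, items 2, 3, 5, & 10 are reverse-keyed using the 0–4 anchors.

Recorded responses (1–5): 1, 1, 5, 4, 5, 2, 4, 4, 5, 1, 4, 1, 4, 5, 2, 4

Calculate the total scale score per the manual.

36

Convert to 0–4: 0, 0, 4, 3, 4, 1, 3, 3, 4, 0, 3, 0, 3, 4, 1, 3
Reverse-coded (reverse-coded value = 4 − response):
  item 2: 4 − 0 = 4
  item 3: 4 − 4 = 0
  item 5: 4 − 4 = 0
  item 10: 4 − 0 = 4
Scored: 0, 4, 0, 3, 0, 1, 3, 3, 4, 4, 3, 0, 3, 4, 1, 3
Total = 36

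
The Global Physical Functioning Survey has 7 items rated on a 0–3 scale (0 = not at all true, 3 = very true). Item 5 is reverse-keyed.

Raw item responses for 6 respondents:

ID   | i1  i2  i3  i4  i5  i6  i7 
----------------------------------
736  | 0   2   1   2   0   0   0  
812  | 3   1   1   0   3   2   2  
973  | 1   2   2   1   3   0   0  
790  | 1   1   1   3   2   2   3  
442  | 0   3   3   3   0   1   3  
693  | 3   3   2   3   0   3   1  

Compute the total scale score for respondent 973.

Respondent 973 raw: 1, 2, 2, 1, 3, 0, 0.
Reverse-coded (reversed = (0+3) − raw = 3 − raw):
  item 1: 1
  item 2: 2
  item 3: 2
  item 4: 1
  item 5: 3 − 3 = 0
  item 6: 0
  item 7: 0
Sum = 1 + 2 + 2 + 1 + 0 + 0 + 0 = 6

6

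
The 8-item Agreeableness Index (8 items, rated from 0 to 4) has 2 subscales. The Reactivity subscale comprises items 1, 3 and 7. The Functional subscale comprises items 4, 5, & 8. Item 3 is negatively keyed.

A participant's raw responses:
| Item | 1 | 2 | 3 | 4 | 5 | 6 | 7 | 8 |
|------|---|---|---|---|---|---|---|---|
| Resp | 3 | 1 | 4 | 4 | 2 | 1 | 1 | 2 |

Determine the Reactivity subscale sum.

4

Reactivity items: 1, 3, 7.
Of these, item 3 is negatively keyed; reverse-coded value = 4 − response.
  item 1: 3
  item 3: 4 − 4 = 0
  item 7: 1
Sum = 3 + 0 + 1 = 4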